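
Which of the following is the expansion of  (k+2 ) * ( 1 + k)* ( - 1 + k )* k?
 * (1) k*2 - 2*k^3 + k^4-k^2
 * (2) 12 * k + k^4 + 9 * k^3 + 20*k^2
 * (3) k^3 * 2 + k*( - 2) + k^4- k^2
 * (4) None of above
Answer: 3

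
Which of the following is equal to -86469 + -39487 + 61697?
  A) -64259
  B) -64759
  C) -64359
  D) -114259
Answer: A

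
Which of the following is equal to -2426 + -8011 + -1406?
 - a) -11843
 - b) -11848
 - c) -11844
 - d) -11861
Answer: a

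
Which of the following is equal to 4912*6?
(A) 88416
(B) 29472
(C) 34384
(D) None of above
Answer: B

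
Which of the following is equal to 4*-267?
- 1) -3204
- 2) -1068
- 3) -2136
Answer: 2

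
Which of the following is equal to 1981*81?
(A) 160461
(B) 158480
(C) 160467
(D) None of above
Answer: A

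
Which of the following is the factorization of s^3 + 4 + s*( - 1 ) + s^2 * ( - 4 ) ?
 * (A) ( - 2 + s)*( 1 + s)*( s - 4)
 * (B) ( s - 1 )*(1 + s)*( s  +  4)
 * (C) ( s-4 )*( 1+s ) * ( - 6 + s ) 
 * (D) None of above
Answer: D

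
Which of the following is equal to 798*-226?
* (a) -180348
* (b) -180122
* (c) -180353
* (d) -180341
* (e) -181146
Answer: a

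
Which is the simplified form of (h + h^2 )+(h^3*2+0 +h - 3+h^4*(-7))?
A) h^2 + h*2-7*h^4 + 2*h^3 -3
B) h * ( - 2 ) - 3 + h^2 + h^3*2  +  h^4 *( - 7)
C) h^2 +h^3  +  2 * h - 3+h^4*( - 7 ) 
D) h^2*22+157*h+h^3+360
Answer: A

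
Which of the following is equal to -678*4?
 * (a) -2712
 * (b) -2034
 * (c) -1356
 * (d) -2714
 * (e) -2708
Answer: a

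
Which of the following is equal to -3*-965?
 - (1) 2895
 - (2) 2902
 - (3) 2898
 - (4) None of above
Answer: 1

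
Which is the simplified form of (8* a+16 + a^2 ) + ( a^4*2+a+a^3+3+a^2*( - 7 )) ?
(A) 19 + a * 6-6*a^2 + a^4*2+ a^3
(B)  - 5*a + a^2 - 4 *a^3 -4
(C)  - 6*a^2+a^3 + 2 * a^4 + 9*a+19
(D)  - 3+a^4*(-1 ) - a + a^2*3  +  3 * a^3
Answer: C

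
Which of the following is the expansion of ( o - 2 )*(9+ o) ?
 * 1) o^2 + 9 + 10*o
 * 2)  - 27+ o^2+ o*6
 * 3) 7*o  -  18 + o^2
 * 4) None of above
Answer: 3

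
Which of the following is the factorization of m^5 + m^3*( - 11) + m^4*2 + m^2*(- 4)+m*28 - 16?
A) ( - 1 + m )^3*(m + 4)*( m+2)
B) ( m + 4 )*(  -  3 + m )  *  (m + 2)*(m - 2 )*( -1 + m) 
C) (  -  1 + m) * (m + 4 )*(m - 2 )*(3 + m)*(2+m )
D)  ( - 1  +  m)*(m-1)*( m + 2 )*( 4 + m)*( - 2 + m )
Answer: D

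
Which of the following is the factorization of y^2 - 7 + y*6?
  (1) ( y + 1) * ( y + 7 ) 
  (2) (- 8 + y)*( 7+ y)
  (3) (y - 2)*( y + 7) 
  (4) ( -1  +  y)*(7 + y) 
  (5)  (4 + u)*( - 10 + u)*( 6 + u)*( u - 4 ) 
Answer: 4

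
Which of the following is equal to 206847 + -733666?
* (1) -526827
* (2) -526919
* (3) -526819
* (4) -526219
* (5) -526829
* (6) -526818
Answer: 3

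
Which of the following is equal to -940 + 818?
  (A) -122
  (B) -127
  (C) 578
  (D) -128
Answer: A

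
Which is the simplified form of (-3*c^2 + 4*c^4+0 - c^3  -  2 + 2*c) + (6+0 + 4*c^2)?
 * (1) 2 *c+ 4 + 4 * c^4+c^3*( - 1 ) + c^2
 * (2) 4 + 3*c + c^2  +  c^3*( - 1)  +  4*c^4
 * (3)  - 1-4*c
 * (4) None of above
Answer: 1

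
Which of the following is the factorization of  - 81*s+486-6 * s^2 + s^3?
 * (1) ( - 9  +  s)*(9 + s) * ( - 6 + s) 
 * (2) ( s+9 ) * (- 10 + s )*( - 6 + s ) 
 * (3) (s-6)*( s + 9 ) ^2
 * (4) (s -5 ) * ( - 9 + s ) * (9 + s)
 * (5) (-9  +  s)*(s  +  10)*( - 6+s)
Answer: 1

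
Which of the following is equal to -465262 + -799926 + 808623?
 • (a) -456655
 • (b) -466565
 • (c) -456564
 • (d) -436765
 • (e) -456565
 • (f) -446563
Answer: e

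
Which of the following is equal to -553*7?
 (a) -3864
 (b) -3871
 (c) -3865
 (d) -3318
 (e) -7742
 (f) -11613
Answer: b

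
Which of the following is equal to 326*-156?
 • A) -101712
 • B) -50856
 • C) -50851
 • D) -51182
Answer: B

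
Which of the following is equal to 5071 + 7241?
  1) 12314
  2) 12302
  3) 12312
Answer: 3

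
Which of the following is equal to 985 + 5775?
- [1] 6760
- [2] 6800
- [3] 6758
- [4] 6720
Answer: 1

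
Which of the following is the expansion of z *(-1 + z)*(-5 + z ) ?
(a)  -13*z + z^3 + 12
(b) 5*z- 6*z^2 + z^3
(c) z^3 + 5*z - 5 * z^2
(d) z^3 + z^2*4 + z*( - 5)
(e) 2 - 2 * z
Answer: b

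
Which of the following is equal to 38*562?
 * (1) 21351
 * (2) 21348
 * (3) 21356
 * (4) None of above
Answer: 3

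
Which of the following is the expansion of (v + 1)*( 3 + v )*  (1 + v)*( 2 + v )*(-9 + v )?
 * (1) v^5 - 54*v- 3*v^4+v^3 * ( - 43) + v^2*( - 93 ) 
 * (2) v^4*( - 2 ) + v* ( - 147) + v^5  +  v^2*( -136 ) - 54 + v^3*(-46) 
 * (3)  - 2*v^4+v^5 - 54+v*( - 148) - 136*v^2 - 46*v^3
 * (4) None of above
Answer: 2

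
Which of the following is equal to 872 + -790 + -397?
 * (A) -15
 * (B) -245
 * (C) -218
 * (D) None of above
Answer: D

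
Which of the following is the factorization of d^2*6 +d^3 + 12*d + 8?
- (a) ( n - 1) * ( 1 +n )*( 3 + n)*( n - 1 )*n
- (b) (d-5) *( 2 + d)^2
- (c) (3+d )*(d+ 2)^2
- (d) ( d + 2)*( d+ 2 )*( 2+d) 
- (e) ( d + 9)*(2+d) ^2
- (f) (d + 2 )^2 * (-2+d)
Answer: d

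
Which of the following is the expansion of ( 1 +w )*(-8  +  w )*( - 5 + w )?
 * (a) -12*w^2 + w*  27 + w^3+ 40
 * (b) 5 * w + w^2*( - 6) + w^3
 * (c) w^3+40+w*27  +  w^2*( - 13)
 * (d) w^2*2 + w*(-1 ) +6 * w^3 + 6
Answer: a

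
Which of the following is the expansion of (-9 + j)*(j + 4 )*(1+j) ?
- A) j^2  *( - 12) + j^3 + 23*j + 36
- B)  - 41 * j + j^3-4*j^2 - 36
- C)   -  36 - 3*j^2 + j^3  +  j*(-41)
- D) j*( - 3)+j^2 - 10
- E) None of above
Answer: B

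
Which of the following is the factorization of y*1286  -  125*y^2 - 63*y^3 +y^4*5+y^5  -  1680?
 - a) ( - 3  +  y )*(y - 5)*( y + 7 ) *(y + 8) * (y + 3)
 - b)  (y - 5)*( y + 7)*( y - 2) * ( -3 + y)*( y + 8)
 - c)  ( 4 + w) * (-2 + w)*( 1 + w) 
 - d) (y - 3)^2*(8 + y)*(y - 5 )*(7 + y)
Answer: b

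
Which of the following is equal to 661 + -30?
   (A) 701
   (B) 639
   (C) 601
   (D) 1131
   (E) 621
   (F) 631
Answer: F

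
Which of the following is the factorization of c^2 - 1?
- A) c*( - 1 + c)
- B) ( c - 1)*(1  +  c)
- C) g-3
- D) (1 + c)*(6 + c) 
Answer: B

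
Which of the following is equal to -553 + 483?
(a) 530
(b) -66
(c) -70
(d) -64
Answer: c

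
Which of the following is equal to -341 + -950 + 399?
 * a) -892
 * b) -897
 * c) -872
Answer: a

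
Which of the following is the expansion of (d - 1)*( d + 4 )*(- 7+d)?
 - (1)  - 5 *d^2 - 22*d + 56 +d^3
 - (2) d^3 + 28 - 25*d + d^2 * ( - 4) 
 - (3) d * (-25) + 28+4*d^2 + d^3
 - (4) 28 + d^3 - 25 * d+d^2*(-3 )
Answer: 2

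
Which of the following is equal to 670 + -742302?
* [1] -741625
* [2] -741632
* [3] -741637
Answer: 2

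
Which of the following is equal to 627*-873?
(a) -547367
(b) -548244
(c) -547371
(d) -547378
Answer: c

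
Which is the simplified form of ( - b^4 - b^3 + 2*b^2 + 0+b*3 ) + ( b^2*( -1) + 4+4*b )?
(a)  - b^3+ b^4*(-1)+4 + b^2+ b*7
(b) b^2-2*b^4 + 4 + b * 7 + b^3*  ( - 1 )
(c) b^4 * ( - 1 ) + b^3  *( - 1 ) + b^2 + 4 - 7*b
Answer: a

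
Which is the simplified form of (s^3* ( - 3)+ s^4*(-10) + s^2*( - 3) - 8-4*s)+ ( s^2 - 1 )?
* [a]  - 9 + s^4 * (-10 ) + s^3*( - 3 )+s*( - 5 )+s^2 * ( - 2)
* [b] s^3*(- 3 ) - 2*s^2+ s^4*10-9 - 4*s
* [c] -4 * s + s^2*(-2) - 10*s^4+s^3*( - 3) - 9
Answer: c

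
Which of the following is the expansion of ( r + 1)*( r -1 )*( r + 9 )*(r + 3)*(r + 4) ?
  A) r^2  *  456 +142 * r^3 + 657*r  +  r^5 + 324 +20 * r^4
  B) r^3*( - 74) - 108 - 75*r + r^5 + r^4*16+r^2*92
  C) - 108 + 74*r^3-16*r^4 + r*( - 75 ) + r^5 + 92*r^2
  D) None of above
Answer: D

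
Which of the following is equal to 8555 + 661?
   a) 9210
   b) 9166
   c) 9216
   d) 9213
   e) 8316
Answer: c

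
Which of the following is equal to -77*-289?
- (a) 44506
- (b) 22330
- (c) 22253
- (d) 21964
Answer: c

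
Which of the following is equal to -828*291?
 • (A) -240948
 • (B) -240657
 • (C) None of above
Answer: A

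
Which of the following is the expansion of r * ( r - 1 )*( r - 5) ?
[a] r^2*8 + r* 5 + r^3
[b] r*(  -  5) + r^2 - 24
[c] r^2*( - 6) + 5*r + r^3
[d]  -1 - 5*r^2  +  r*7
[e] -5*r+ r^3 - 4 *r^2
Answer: c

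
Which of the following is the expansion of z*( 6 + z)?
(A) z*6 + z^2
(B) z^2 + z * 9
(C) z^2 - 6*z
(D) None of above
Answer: A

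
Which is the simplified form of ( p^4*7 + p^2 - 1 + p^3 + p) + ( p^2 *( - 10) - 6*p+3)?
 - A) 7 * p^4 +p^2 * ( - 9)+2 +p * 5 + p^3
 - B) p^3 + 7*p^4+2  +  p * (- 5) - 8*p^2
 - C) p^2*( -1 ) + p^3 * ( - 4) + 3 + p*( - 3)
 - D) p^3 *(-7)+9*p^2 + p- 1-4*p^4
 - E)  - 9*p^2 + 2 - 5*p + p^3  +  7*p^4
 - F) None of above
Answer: E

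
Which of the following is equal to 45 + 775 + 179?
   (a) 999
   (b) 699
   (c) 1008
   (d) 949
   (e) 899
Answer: a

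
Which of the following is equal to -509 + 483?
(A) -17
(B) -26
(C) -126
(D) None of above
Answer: B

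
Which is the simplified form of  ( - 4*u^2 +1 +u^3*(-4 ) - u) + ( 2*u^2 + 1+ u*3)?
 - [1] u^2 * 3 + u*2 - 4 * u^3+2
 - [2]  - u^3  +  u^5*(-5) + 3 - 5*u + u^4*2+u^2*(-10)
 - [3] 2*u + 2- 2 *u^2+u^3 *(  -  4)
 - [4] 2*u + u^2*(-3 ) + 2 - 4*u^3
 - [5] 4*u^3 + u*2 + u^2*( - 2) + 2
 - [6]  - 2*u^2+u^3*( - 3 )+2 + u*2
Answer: 3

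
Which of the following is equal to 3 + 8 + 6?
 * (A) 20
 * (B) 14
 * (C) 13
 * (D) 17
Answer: D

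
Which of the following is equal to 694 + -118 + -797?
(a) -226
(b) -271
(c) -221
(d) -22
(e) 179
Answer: c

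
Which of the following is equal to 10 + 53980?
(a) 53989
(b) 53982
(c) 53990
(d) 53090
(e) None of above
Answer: c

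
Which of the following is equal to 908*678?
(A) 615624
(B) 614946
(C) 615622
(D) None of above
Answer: A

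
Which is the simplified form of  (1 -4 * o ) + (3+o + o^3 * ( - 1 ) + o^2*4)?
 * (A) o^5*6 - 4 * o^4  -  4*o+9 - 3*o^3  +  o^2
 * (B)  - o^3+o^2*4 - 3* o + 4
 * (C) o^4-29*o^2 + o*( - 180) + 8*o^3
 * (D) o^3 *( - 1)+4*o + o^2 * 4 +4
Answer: B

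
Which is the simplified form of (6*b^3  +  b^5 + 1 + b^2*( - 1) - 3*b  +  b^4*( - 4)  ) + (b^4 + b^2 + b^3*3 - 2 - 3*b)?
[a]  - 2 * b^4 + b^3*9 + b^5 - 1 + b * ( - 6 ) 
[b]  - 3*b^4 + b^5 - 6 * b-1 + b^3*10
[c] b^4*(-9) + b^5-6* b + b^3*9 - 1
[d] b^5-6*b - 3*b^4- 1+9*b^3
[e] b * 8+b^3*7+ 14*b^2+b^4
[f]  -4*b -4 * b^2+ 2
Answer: d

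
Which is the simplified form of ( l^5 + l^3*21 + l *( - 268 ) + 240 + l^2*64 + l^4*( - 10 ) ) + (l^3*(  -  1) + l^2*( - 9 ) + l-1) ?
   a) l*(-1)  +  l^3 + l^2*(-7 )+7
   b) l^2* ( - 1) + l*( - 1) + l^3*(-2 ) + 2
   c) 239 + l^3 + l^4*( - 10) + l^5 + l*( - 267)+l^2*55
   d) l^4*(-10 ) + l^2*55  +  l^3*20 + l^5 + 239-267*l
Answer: d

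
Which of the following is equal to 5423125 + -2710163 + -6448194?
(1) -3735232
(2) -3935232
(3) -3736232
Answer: 1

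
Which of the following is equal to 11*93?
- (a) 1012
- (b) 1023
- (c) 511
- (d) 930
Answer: b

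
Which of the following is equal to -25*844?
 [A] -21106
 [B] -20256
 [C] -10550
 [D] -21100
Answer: D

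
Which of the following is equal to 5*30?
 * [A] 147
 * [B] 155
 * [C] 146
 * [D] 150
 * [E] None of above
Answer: D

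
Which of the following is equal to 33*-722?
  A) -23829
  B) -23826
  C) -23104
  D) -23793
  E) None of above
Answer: B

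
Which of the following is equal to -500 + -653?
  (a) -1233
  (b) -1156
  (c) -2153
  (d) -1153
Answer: d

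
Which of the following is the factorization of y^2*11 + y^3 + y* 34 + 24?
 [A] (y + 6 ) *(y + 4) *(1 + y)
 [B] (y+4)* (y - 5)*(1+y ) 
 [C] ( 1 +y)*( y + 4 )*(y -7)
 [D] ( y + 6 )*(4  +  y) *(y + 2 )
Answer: A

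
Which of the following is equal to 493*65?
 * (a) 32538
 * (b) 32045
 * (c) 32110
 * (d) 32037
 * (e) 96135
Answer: b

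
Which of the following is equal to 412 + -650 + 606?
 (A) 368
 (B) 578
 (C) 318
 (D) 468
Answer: A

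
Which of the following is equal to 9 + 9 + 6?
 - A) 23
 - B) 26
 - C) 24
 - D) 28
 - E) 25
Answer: C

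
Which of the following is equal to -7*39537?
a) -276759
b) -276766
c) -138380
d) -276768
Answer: a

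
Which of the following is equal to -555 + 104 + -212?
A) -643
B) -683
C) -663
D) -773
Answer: C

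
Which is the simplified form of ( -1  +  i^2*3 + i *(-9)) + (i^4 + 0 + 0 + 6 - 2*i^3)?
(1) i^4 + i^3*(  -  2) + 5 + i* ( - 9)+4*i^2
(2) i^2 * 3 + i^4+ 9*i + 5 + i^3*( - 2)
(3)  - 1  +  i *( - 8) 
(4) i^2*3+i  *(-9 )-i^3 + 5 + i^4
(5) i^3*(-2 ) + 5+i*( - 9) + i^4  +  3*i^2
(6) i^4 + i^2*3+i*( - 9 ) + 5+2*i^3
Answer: 5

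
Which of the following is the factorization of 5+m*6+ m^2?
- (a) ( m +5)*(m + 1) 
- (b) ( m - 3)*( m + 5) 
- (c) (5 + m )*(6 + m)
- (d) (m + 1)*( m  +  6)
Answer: a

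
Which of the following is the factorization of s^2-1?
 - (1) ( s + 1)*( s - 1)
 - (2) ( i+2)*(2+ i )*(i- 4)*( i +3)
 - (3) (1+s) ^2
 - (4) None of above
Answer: 1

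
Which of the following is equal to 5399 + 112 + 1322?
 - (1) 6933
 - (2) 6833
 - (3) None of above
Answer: 2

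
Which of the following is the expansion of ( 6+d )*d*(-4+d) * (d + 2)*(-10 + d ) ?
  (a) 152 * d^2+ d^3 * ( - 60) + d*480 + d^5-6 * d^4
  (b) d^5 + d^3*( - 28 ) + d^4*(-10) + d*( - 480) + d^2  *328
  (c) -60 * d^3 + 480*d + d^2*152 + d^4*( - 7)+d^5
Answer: a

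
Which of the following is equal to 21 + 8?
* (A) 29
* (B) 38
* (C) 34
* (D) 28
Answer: A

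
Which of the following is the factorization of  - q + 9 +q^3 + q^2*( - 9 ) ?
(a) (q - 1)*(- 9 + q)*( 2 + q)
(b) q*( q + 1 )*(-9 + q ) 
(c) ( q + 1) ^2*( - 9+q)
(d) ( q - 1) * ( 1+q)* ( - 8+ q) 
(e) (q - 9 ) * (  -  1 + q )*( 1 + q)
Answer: e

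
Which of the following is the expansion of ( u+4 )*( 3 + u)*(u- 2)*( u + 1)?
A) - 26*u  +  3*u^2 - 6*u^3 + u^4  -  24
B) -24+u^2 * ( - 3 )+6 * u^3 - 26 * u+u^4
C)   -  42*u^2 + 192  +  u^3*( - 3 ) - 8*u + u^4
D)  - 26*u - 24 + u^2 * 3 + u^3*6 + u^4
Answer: D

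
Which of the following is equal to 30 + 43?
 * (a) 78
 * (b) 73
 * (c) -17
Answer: b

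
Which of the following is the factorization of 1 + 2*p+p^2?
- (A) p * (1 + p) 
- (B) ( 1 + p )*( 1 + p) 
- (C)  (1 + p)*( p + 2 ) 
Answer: B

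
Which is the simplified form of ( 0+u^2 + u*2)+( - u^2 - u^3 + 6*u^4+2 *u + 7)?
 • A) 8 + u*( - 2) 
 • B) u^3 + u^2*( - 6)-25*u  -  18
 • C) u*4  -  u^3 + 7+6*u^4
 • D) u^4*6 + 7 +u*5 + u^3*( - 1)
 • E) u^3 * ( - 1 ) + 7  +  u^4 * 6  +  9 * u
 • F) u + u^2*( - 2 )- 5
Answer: C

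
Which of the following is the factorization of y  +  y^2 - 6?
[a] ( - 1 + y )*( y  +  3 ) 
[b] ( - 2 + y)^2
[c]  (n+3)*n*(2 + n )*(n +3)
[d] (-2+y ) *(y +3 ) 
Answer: d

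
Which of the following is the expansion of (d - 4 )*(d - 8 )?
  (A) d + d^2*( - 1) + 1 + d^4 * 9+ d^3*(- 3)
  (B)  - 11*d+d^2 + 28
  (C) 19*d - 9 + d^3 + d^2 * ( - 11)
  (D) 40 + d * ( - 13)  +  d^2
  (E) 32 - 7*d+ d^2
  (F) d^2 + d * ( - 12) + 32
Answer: F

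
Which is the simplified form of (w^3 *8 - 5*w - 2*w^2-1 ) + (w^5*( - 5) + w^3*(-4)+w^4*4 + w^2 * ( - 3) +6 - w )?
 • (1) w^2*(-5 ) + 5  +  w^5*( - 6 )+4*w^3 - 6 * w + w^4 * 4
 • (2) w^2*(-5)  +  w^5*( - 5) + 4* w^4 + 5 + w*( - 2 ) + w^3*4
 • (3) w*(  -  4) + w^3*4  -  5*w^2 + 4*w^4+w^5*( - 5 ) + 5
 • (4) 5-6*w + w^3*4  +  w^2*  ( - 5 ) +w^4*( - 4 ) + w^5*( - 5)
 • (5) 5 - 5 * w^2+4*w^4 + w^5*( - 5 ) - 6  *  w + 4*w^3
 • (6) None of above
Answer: 5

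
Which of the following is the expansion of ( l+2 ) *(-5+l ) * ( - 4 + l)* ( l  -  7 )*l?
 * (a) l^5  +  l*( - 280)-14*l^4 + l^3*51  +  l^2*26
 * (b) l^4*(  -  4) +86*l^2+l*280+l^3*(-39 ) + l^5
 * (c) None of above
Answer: a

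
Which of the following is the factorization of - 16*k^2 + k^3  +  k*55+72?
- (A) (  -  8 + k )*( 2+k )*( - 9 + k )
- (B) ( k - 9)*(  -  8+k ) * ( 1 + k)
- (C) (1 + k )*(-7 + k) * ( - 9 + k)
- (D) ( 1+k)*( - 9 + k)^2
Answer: B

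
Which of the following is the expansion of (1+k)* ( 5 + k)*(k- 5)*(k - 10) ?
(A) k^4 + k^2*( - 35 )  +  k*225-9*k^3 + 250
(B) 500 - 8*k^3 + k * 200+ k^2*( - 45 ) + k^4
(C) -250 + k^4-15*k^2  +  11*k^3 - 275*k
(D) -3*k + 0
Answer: A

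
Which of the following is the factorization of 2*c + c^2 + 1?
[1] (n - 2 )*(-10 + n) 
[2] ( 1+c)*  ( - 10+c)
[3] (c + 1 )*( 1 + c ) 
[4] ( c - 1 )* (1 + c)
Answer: 3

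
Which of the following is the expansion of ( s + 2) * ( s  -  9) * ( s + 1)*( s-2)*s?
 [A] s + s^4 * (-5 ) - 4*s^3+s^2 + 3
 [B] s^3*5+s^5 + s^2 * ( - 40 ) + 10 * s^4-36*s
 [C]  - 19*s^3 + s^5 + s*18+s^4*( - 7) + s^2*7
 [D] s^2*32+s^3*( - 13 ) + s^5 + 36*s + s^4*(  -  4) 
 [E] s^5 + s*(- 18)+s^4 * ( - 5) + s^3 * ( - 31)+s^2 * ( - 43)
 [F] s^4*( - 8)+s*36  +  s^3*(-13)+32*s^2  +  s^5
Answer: F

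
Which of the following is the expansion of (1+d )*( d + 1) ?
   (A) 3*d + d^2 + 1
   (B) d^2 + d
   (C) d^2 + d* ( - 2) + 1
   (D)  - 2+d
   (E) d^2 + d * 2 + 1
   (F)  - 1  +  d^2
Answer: E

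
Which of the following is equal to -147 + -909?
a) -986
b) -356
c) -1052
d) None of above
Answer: d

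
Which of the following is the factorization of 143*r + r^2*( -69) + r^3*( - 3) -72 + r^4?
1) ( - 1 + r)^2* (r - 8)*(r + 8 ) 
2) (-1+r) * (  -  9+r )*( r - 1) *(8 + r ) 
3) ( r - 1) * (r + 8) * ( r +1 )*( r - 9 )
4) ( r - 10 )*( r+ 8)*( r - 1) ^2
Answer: 2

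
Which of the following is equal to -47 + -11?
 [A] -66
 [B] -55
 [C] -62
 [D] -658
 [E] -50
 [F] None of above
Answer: F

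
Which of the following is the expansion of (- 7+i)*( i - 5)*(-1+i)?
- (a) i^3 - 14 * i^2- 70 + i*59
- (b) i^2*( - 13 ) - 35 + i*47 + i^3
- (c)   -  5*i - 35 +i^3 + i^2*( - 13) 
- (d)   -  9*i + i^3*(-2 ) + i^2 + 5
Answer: b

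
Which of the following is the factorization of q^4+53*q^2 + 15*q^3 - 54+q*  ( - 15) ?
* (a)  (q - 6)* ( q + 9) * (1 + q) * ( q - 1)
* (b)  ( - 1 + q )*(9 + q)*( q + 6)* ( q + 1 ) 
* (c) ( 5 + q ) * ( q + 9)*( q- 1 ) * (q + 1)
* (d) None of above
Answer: b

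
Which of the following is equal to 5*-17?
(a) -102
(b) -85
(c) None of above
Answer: b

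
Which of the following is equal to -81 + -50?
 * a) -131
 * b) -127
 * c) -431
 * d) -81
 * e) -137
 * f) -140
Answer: a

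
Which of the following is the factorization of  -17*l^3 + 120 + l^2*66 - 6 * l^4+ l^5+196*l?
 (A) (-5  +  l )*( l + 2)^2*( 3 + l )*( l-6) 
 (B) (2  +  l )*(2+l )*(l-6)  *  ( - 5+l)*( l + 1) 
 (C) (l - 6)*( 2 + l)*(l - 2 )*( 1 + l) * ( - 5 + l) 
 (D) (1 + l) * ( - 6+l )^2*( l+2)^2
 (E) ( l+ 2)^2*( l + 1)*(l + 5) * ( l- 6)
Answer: B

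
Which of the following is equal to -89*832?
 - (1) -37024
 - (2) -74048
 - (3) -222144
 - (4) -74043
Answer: 2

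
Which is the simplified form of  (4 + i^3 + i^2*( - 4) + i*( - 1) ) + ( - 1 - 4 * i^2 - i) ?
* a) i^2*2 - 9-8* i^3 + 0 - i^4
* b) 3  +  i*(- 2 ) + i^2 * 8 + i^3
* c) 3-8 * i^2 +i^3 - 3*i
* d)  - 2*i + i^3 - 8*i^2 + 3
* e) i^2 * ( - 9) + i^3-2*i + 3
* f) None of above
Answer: d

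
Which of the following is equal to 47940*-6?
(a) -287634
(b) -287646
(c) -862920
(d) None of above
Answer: d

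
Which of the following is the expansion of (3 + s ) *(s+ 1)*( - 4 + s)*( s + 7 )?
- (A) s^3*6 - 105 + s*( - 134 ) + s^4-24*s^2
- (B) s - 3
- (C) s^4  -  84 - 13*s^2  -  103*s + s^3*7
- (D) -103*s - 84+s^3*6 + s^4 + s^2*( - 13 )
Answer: C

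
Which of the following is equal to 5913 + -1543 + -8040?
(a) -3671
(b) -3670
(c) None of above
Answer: b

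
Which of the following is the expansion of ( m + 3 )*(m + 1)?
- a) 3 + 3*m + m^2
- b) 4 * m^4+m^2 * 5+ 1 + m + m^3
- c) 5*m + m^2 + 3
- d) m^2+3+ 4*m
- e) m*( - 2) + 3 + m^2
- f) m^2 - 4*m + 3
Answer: d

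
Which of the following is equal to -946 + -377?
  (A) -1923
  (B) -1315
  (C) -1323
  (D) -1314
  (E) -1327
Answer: C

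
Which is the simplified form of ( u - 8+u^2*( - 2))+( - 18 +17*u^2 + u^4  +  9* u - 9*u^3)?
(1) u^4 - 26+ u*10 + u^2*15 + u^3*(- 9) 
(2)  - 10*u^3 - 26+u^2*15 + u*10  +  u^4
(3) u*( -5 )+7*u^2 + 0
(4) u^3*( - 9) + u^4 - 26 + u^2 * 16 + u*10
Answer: 1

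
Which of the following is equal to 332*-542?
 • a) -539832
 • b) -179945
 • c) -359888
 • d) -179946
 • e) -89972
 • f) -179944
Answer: f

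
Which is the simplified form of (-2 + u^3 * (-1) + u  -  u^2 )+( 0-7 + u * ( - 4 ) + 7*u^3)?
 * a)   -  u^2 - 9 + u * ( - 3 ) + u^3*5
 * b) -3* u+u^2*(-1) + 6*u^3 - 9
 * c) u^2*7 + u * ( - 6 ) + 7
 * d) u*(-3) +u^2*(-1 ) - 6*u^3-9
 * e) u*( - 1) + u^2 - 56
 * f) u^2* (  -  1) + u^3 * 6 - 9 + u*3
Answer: b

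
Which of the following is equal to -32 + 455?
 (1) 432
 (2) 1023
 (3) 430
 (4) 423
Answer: 4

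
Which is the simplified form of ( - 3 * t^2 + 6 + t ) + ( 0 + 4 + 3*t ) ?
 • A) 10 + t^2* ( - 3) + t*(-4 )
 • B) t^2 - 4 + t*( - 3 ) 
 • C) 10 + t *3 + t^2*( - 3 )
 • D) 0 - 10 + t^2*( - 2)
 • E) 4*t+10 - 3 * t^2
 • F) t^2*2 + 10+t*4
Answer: E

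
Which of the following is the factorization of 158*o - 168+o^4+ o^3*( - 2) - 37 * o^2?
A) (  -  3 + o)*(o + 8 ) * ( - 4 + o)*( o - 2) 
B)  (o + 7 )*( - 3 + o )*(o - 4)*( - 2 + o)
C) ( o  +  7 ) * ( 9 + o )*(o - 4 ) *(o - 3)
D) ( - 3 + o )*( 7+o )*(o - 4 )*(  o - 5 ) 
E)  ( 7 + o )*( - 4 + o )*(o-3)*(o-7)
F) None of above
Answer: B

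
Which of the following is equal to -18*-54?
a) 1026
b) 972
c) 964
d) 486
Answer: b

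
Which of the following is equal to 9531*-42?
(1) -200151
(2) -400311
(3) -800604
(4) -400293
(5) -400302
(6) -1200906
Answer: 5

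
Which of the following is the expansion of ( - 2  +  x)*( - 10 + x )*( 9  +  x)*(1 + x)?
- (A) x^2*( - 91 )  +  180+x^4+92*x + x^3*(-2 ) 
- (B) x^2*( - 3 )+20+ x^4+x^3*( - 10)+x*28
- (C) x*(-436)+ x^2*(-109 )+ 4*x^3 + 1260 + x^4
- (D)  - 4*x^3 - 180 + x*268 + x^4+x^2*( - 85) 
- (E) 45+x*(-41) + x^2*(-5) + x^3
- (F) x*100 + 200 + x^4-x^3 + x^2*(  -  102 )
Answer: A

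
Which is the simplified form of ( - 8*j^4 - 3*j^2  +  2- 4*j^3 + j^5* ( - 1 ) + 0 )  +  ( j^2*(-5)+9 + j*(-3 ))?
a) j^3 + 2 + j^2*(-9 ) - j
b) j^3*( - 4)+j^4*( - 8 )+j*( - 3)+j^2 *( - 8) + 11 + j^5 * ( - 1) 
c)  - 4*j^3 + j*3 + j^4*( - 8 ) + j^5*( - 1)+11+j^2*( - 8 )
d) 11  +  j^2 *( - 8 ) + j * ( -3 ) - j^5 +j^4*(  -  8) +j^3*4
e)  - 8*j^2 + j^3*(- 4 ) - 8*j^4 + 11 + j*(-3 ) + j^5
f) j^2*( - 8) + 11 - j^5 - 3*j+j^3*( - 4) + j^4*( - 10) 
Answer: b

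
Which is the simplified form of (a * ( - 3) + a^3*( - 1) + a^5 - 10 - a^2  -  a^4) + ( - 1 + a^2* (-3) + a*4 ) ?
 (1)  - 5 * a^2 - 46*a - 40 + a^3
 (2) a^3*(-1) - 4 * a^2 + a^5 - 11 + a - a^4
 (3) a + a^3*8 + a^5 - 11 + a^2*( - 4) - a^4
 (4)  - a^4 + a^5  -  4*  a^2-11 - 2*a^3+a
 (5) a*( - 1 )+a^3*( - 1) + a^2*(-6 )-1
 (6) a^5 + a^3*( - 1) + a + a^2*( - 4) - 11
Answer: 2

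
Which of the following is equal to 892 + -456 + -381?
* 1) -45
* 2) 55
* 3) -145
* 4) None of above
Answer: 2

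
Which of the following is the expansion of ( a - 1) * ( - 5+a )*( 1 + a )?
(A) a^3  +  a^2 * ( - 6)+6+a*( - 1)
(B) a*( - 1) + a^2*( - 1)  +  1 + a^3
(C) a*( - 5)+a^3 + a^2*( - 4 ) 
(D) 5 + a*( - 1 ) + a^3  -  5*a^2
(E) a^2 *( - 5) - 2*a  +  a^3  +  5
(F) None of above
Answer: D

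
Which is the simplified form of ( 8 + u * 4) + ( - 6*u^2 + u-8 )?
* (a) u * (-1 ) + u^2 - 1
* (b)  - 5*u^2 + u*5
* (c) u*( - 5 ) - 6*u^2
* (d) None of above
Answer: d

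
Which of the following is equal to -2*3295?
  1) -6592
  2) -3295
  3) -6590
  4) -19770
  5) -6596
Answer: 3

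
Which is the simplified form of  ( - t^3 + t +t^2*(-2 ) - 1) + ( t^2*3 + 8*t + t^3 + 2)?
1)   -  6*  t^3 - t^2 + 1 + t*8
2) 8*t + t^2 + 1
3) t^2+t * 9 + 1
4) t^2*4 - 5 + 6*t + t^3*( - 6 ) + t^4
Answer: 3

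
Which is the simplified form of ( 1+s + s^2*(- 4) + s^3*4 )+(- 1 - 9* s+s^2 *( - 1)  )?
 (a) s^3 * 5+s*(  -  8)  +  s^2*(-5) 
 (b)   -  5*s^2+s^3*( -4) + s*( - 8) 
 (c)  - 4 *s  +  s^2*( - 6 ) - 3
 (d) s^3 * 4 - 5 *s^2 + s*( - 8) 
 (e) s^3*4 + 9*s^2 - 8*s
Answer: d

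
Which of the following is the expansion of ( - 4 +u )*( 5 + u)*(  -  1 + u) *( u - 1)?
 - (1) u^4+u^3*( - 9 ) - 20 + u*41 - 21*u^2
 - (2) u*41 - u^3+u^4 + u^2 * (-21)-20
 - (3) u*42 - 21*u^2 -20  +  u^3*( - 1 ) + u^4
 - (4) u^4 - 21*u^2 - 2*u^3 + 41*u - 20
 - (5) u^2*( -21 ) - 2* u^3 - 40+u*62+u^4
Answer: 2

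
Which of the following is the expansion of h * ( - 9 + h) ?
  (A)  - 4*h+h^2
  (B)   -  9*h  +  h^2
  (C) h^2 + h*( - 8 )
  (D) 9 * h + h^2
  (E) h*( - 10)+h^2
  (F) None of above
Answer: B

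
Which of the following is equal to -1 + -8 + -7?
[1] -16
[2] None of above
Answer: 1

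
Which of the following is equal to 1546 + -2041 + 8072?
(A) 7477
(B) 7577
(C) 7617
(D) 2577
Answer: B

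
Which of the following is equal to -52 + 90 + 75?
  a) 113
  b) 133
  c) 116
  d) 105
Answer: a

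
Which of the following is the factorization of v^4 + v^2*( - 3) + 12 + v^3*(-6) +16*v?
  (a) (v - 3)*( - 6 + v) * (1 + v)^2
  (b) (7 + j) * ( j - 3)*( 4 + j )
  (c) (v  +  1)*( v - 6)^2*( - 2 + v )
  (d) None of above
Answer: d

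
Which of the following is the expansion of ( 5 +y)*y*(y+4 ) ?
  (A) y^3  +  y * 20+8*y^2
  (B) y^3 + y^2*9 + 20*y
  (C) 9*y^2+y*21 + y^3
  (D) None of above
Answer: B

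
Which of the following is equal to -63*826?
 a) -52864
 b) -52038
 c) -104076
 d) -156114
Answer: b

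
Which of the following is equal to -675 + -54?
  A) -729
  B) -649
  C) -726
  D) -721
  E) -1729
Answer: A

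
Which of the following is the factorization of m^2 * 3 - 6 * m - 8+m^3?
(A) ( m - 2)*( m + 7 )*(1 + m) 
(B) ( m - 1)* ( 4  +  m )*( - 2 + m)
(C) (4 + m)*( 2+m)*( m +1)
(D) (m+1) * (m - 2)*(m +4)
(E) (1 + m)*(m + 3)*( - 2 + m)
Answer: D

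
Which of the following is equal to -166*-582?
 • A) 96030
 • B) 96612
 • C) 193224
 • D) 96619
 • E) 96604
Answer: B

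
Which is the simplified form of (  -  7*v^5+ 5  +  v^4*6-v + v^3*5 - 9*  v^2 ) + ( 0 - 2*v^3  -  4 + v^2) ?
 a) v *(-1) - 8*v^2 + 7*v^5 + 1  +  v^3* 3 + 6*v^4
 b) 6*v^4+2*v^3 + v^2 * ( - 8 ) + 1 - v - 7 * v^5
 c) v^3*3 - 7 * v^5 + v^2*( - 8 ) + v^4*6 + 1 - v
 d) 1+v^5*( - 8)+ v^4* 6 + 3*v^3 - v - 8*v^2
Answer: c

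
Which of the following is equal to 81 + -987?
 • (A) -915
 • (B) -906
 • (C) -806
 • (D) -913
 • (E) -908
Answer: B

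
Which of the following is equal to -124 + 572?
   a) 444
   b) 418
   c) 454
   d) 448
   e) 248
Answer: d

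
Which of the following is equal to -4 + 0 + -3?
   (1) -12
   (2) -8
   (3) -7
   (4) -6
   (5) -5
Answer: 3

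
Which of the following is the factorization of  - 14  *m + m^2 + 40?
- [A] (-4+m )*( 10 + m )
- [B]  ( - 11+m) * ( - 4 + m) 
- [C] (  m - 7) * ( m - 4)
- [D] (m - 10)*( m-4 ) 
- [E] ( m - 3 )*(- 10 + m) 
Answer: D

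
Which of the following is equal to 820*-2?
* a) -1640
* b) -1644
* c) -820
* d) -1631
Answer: a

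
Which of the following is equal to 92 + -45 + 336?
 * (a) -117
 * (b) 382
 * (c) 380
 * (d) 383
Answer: d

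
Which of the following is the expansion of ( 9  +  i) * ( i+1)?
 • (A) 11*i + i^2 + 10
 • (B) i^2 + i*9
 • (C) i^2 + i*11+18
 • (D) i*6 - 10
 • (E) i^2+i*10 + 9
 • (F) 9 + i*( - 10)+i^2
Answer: E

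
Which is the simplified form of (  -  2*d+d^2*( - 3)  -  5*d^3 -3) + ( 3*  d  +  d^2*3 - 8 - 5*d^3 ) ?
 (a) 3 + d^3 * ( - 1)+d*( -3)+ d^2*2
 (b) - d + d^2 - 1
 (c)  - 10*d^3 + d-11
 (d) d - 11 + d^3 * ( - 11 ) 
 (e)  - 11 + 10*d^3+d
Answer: c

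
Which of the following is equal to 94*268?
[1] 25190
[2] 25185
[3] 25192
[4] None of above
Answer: 3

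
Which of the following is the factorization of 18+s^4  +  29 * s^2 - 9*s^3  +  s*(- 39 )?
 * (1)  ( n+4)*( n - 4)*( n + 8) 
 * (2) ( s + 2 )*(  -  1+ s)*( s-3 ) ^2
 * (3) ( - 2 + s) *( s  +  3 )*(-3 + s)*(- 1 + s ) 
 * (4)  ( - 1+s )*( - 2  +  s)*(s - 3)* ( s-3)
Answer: 4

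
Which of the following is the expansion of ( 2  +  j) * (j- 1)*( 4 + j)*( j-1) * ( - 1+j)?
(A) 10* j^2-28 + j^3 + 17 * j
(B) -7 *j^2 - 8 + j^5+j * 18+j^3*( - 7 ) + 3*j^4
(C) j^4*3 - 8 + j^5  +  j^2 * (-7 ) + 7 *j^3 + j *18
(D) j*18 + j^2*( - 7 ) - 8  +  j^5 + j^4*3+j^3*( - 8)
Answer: B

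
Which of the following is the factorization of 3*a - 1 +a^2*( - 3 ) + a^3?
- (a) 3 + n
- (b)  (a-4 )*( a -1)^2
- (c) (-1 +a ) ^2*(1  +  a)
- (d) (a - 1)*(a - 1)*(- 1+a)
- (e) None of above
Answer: d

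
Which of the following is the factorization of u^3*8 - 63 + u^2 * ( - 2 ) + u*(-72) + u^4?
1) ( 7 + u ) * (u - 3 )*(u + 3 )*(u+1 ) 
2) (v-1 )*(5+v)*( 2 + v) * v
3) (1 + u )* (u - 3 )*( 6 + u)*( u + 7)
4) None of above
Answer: 1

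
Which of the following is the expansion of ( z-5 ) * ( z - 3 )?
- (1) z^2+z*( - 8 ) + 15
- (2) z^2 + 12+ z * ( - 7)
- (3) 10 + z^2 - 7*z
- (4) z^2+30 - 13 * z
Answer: 1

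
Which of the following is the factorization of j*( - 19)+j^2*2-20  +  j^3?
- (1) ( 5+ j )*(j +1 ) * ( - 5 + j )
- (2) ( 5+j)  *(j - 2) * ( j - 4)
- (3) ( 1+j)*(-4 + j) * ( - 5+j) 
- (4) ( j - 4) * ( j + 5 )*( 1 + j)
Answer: 4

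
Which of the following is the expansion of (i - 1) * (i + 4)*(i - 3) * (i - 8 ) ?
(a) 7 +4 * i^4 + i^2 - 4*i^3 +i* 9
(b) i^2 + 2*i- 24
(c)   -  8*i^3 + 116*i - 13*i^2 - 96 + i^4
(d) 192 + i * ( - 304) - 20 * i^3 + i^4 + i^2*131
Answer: c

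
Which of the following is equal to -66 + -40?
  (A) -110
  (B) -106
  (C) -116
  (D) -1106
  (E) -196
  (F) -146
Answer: B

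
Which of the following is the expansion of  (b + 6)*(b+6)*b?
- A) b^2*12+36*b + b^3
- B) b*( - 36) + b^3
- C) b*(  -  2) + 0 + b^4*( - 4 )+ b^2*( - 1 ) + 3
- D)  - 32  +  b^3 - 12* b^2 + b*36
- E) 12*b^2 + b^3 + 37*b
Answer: A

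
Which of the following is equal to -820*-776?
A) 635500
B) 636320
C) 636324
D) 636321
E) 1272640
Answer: B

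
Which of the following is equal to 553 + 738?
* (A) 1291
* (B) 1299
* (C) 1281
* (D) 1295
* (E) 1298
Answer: A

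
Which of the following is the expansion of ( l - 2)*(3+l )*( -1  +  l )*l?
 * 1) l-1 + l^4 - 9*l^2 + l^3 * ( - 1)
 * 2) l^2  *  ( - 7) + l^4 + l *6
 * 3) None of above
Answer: 2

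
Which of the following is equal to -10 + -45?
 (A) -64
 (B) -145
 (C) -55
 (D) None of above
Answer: C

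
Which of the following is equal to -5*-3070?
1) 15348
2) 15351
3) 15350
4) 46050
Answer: 3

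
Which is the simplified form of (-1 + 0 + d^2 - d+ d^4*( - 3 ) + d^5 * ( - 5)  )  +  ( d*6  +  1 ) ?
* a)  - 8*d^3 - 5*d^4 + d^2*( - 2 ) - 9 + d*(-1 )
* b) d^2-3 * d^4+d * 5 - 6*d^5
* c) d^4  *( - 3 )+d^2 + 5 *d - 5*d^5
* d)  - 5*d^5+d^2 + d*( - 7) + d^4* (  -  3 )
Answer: c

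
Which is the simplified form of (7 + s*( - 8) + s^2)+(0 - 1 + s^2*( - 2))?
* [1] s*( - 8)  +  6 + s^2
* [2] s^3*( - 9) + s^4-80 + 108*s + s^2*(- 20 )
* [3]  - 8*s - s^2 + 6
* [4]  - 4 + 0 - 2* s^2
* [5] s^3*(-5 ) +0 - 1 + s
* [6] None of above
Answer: 3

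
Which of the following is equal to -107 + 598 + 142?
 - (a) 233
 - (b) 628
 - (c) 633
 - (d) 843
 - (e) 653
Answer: c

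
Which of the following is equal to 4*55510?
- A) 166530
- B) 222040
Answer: B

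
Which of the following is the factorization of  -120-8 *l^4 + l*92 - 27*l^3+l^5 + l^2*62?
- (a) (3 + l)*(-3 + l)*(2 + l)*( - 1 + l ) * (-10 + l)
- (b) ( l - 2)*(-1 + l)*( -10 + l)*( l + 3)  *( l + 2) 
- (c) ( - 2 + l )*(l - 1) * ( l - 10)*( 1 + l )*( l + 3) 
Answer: b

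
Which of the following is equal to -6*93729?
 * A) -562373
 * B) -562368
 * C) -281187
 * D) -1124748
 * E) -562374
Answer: E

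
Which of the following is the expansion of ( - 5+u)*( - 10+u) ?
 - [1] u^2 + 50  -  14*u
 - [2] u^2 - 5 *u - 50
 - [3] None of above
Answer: 3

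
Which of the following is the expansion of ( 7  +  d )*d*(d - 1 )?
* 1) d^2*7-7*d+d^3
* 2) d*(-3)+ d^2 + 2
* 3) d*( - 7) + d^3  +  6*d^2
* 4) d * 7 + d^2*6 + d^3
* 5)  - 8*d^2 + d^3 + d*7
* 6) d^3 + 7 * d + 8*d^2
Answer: 3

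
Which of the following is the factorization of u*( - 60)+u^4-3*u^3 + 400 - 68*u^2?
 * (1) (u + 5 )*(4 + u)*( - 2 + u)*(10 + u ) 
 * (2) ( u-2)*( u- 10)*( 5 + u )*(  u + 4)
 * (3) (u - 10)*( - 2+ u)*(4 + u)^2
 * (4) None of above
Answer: 2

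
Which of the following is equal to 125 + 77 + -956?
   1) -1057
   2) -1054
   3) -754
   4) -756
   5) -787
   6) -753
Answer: 3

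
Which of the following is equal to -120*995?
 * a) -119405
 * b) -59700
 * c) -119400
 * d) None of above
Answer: c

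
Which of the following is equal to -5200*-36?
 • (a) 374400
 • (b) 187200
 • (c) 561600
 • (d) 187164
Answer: b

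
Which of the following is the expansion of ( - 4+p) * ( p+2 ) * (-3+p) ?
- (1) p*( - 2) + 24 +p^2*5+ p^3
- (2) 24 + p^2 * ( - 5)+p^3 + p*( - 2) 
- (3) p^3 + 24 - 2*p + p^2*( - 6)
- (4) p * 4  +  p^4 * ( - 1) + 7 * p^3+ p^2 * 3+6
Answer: 2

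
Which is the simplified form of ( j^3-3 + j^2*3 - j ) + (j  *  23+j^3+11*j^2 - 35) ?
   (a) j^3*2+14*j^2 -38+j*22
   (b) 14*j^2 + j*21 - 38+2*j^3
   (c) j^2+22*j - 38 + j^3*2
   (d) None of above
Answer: a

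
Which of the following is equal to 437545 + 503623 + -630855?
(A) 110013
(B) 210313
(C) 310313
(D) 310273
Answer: C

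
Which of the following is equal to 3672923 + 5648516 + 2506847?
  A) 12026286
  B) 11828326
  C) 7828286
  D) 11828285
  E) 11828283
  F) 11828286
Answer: F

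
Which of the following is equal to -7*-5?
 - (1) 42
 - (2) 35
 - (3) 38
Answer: 2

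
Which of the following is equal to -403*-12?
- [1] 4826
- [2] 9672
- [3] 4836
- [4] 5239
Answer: 3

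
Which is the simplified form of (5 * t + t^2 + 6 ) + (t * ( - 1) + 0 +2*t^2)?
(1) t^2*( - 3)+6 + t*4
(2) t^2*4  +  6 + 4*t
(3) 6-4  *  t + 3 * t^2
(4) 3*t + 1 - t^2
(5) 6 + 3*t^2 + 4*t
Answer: 5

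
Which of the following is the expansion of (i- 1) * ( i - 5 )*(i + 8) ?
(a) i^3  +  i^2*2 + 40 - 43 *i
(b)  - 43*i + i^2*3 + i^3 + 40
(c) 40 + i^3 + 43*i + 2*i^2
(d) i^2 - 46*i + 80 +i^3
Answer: a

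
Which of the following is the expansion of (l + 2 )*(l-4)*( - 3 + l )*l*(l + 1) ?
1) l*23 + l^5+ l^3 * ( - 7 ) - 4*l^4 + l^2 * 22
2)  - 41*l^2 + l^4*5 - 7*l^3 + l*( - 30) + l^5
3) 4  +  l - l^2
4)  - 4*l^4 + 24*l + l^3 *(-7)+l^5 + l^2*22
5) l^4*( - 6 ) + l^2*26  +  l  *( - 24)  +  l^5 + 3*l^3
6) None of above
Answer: 4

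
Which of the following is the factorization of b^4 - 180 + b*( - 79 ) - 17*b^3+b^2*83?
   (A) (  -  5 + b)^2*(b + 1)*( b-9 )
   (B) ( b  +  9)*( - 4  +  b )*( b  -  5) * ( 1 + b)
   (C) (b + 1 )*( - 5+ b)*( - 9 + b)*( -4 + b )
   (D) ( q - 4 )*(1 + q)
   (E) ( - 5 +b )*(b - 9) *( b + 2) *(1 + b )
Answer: C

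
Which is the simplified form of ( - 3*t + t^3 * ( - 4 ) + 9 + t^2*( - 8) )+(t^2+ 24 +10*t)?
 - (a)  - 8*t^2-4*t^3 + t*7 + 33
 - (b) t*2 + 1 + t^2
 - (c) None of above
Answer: c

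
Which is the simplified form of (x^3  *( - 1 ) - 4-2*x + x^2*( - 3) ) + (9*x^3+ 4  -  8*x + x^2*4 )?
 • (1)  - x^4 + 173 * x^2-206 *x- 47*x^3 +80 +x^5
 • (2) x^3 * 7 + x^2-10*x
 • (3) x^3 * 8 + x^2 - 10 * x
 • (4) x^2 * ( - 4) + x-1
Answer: 3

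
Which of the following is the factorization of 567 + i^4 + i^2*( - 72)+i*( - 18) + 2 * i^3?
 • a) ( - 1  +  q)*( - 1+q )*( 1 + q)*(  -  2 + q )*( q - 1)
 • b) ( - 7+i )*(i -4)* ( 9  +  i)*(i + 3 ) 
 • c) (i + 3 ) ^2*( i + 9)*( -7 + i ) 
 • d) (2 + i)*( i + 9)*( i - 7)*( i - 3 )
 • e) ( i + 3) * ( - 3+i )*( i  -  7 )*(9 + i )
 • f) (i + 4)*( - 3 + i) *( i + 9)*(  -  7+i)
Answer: e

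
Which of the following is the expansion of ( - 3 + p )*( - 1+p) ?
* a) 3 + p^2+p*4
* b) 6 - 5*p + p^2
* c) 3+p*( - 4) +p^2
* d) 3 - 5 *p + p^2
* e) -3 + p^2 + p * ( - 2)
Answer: c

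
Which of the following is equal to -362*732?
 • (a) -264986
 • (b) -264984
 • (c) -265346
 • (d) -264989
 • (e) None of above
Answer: b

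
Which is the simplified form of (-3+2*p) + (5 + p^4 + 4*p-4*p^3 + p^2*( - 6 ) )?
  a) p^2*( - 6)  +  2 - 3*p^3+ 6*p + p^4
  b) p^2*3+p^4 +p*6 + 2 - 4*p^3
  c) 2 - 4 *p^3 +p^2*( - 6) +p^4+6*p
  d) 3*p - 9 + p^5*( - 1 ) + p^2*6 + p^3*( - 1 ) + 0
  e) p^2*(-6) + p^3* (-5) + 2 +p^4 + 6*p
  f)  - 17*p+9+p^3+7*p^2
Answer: c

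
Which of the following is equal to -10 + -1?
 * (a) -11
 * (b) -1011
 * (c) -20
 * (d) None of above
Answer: a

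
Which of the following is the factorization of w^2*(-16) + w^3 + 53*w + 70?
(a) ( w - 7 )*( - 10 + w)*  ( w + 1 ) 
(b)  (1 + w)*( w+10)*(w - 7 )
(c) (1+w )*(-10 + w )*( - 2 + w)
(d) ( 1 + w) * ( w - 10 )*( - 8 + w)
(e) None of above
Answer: a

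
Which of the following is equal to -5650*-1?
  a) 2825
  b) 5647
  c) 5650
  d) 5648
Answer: c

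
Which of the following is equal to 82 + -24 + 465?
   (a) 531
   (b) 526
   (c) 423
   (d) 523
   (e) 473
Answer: d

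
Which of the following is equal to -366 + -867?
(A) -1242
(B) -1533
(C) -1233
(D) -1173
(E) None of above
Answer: C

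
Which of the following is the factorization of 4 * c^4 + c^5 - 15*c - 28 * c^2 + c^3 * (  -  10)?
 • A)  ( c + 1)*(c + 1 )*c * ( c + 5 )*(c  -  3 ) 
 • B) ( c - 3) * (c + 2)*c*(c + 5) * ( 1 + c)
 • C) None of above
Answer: A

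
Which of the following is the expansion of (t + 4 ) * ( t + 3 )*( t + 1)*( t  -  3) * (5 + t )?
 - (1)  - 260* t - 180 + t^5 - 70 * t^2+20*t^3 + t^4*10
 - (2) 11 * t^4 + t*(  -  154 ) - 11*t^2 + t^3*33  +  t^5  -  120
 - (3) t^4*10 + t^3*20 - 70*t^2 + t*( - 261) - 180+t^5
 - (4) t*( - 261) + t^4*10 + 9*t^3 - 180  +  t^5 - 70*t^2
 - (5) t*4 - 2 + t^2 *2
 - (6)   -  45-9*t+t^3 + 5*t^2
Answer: 3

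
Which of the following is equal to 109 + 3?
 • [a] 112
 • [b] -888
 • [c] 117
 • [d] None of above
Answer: a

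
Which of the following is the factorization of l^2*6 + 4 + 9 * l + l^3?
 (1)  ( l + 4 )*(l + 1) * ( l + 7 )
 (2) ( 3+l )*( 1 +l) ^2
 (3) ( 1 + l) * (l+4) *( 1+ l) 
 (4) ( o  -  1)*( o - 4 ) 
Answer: 3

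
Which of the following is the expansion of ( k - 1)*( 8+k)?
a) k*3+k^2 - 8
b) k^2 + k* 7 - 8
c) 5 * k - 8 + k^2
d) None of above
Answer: b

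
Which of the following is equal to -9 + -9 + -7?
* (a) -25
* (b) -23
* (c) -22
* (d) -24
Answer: a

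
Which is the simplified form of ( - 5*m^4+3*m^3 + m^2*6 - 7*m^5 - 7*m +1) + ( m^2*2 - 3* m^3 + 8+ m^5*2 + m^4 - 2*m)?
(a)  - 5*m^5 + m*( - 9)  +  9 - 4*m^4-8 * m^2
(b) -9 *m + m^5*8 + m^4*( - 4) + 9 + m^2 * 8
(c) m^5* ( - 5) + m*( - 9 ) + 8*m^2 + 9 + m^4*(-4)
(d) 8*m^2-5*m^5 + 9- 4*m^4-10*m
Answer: c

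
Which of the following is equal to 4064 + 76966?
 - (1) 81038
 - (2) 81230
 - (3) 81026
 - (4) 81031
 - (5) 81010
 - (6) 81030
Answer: 6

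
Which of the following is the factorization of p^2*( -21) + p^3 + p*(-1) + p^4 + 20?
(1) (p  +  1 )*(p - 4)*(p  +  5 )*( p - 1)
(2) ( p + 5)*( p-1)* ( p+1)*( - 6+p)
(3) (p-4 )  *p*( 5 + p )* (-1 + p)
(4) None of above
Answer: 1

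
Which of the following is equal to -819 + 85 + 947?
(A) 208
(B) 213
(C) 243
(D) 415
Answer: B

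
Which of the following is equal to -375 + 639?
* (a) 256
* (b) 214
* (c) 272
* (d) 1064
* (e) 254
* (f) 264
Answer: f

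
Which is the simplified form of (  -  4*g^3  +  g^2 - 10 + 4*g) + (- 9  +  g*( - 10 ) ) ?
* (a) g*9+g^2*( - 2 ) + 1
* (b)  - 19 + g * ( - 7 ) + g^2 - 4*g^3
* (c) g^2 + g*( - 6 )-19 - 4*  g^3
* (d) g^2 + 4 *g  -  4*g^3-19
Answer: c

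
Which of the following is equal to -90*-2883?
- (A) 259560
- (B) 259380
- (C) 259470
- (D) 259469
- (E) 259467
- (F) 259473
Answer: C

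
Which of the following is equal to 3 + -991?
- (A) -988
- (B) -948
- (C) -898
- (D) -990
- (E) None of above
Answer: A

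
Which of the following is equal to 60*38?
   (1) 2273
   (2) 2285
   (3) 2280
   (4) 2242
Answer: 3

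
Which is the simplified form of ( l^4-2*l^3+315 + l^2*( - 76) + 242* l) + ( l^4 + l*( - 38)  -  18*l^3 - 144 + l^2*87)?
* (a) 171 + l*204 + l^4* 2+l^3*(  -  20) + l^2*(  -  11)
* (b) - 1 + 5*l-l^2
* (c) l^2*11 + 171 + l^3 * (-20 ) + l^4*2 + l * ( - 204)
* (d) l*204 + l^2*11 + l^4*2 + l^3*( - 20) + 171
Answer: d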